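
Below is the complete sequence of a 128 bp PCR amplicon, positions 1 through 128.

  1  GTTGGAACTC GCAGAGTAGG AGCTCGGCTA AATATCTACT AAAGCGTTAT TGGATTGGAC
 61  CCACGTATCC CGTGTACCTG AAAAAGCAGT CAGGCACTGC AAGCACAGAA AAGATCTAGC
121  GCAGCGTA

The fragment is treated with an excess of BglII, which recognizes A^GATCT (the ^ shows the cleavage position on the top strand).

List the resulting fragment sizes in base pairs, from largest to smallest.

112, 16 bp

The BglII site (AGATCT) starts at position 112.
BglII cuts after the first base of each site, so after position 112.
Linear molecule, 1 cut → 2 fragments:
  1–112 → 112 bp
  113–128 → 16 bp
Sorted largest to smallest: 112, 16 bp.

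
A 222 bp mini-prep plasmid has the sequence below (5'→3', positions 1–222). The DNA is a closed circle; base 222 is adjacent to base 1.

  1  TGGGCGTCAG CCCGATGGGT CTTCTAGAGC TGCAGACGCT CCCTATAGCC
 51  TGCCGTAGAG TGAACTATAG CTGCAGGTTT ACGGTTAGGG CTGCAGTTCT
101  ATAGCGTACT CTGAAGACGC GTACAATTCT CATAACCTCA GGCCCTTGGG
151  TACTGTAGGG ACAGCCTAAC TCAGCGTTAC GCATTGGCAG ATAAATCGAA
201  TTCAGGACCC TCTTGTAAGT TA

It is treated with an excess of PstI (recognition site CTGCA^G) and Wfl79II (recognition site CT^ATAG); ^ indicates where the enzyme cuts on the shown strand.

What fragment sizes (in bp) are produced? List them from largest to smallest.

156, 22, 20, 10, 9, 5 bp

PstI sites (CTGCAG) start at positions 30, 71, 91.
PstI cuts after base 5 of each site (before the last base), so after positions 34, 75, 95.
Wfl79II sites (CTATAG) start at positions 43, 65, 99.
Wfl79II cuts after base 2 of each site, so after positions 44, 66, 100.
Combined cut positions: 34, 44, 66, 75, 95, 100.
Circular molecule, 6 cuts → 6 fragments:
  35–44 → 10 bp
  45–66 → 22 bp
  67–75 → 9 bp
  76–95 → 20 bp
  96–100 → 5 bp
  101–222 then 1–34 → 122 + 34 = 156 bp
Sorted largest to smallest: 156, 22, 20, 10, 9, 5 bp.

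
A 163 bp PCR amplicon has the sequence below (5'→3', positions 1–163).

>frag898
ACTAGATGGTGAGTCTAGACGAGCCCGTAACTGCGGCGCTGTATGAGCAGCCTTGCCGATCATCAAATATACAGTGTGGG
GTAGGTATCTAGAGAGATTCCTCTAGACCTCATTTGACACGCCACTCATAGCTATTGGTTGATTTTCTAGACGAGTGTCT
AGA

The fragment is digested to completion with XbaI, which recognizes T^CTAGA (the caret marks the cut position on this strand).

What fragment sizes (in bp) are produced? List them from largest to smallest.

XbaI sites (TCTAGA) start at positions 14, 88, 102, 146, 158.
XbaI cuts after the first base of each site, so after positions 14, 88, 102, 146, 158.
Linear molecule, 5 cuts → 6 fragments:
  1–14 → 14 bp
  15–88 → 74 bp
  89–102 → 14 bp
  103–146 → 44 bp
  147–158 → 12 bp
  159–163 → 5 bp
Sorted largest to smallest: 74, 44, 14, 14, 12, 5 bp.

74, 44, 14, 14, 12, 5 bp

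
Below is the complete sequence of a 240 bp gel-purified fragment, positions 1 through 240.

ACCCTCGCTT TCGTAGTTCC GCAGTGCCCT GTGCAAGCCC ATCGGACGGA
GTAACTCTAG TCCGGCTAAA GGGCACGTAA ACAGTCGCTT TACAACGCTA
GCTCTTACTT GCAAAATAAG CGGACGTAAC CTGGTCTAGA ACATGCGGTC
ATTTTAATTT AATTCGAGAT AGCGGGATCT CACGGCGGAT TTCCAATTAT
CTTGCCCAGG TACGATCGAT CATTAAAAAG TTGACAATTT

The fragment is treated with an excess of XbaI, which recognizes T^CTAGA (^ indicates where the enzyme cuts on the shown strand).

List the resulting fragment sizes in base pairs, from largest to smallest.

The XbaI site (TCTAGA) starts at position 135.
XbaI cuts after the first base of each site, so after position 135.
Linear molecule, 1 cut → 2 fragments:
  1–135 → 135 bp
  136–240 → 105 bp
Sorted largest to smallest: 135, 105 bp.

135, 105 bp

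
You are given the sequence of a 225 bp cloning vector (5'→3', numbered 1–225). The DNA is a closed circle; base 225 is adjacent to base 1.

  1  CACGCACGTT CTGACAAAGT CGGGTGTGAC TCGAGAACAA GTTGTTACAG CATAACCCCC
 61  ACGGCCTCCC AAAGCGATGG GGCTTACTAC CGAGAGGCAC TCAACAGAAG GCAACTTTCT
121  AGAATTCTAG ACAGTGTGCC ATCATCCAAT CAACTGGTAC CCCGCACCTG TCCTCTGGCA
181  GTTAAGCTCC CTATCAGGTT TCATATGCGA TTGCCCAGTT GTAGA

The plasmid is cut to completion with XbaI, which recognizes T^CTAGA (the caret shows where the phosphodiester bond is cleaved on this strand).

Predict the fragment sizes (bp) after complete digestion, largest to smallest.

XbaI sites (TCTAGA) start at positions 118, 126.
XbaI cuts after the first base of each site, so after positions 118, 126.
Circular molecule, 2 cuts → 2 fragments:
  119–126 → 8 bp
  127–225 then 1–118 → 99 + 118 = 217 bp
Sorted largest to smallest: 217, 8 bp.

217, 8 bp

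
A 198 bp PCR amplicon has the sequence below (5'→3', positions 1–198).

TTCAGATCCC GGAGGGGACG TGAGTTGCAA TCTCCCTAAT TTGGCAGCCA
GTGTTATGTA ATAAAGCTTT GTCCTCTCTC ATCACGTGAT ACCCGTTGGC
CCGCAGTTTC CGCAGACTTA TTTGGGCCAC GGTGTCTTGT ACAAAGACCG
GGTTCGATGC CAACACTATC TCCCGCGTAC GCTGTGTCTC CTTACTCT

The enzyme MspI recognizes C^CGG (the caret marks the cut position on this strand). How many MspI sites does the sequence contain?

2

CCGG occurs starting at positions 9, 148.
MspI cuts at 2 sites.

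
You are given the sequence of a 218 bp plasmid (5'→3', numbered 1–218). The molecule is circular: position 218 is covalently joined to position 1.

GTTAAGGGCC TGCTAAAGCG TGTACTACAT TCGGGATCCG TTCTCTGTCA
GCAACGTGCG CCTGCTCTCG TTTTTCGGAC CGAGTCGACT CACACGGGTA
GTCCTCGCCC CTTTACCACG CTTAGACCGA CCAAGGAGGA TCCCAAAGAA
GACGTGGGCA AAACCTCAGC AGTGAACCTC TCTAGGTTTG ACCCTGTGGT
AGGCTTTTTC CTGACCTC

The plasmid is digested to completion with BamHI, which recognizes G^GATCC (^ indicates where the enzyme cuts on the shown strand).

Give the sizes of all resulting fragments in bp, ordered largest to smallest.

114, 104 bp

BamHI sites (GGATCC) start at positions 34, 138.
BamHI cuts after the first base of each site, so after positions 34, 138.
Circular molecule, 2 cuts → 2 fragments:
  35–138 → 104 bp
  139–218 then 1–34 → 80 + 34 = 114 bp
Sorted largest to smallest: 114, 104 bp.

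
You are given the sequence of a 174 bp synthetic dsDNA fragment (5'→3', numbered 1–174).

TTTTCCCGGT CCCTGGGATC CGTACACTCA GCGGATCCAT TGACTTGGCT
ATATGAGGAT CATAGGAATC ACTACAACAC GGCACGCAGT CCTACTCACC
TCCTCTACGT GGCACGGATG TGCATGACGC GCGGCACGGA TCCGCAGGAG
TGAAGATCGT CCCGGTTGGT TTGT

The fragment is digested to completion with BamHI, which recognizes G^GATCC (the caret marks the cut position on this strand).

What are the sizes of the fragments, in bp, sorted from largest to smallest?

BamHI sites (GGATCC) start at positions 16, 33, 138.
BamHI cuts after the first base of each site, so after positions 16, 33, 138.
Linear molecule, 3 cuts → 4 fragments:
  1–16 → 16 bp
  17–33 → 17 bp
  34–138 → 105 bp
  139–174 → 36 bp
Sorted largest to smallest: 105, 36, 17, 16 bp.

105, 36, 17, 16 bp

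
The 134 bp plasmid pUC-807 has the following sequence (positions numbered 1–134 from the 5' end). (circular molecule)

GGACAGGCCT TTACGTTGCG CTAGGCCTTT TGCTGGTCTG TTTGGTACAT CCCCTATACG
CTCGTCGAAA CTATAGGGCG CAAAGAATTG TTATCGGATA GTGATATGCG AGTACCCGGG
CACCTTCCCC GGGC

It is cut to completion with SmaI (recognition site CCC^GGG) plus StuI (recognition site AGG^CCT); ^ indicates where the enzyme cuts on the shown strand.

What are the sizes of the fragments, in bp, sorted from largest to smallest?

SmaI sites (CCCGGG) start at positions 115, 128.
SmaI cuts after base 3 of each site, so after positions 117, 130.
StuI sites (AGGCCT) start at positions 5, 23.
StuI cuts after base 3 of each site, so after positions 7, 25.
Combined cut positions: 7, 25, 117, 130.
Circular molecule, 4 cuts → 4 fragments:
  8–25 → 18 bp
  26–117 → 92 bp
  118–130 → 13 bp
  131–134 then 1–7 → 4 + 7 = 11 bp
Sorted largest to smallest: 92, 18, 13, 11 bp.

92, 18, 13, 11 bp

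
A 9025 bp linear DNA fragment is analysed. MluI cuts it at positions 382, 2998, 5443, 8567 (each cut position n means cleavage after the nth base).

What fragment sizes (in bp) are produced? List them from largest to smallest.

Linear molecule, 4 cuts → 5 fragments:
  382 − 0 = 382 bp
  2998 − 382 = 2616 bp
  5443 − 2998 = 2445 bp
  8567 − 5443 = 3124 bp
  9025 − 8567 = 458 bp
Sorted largest to smallest: 3124, 2616, 2445, 458, 382 bp.

3124, 2616, 2445, 458, 382 bp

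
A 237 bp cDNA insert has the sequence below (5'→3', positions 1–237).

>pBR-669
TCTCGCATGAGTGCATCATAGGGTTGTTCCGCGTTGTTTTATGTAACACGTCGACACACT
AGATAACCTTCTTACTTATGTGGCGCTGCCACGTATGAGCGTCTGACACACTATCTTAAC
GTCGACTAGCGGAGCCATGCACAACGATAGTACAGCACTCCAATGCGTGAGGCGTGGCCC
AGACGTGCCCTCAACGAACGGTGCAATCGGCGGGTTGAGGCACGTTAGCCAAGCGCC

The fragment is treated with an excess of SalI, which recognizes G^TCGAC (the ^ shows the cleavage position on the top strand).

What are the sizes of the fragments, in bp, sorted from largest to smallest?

SalI sites (GTCGAC) start at positions 50, 121.
SalI cuts after the first base of each site, so after positions 50, 121.
Linear molecule, 2 cuts → 3 fragments:
  1–50 → 50 bp
  51–121 → 71 bp
  122–237 → 116 bp
Sorted largest to smallest: 116, 71, 50 bp.

116, 71, 50 bp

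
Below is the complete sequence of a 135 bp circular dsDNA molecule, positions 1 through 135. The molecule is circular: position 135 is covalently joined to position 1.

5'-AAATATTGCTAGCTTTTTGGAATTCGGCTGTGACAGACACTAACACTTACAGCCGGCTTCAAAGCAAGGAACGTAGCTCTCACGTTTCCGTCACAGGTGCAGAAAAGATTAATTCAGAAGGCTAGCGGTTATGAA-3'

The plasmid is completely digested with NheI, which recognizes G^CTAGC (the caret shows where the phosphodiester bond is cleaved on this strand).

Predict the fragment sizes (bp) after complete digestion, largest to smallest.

113, 22 bp

NheI sites (GCTAGC) start at positions 8, 121.
NheI cuts after the first base of each site, so after positions 8, 121.
Circular molecule, 2 cuts → 2 fragments:
  9–121 → 113 bp
  122–135 then 1–8 → 14 + 8 = 22 bp
Sorted largest to smallest: 113, 22 bp.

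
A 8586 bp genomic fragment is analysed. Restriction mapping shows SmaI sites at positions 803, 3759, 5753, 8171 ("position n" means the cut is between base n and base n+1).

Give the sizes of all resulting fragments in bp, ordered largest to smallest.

Linear molecule, 4 cuts → 5 fragments:
  803 − 0 = 803 bp
  3759 − 803 = 2956 bp
  5753 − 3759 = 1994 bp
  8171 − 5753 = 2418 bp
  8586 − 8171 = 415 bp
Sorted largest to smallest: 2956, 2418, 1994, 803, 415 bp.

2956, 2418, 1994, 803, 415 bp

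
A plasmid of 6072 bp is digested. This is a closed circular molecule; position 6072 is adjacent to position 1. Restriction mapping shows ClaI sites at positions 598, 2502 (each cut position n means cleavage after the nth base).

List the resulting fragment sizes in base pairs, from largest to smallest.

Circular molecule, 2 cuts → 2 fragments:
  2502 − 598 = 1904 bp
  wrap: 6072 − 2502 + 598 = 4168 bp
Sorted largest to smallest: 4168, 1904 bp.

4168, 1904 bp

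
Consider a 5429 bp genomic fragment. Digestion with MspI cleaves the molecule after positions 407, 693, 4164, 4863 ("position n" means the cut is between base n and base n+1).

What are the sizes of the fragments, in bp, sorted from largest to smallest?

3471, 699, 566, 407, 286 bp

Linear molecule, 4 cuts → 5 fragments:
  407 − 0 = 407 bp
  693 − 407 = 286 bp
  4164 − 693 = 3471 bp
  4863 − 4164 = 699 bp
  5429 − 4863 = 566 bp
Sorted largest to smallest: 3471, 699, 566, 407, 286 bp.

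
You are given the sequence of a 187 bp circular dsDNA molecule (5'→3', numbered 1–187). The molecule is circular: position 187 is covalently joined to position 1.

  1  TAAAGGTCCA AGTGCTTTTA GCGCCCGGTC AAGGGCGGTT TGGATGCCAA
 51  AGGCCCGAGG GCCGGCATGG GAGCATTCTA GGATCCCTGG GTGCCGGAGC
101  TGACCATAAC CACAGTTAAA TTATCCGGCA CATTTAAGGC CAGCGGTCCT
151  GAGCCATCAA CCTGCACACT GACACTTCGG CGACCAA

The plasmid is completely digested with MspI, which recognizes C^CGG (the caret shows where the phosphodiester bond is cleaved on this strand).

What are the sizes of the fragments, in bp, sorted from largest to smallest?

MspI sites (CCGG) start at positions 25, 62, 94, 125.
MspI cuts after the first base of each site, so after positions 25, 62, 94, 125.
Circular molecule, 4 cuts → 4 fragments:
  26–62 → 37 bp
  63–94 → 32 bp
  95–125 → 31 bp
  126–187 then 1–25 → 62 + 25 = 87 bp
Sorted largest to smallest: 87, 37, 32, 31 bp.

87, 37, 32, 31 bp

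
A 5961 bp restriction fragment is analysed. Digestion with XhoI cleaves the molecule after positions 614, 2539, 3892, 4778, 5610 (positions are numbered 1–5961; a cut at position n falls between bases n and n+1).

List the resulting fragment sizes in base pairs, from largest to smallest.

1925, 1353, 886, 832, 614, 351 bp

Linear molecule, 5 cuts → 6 fragments:
  614 − 0 = 614 bp
  2539 − 614 = 1925 bp
  3892 − 2539 = 1353 bp
  4778 − 3892 = 886 bp
  5610 − 4778 = 832 bp
  5961 − 5610 = 351 bp
Sorted largest to smallest: 1925, 1353, 886, 832, 614, 351 bp.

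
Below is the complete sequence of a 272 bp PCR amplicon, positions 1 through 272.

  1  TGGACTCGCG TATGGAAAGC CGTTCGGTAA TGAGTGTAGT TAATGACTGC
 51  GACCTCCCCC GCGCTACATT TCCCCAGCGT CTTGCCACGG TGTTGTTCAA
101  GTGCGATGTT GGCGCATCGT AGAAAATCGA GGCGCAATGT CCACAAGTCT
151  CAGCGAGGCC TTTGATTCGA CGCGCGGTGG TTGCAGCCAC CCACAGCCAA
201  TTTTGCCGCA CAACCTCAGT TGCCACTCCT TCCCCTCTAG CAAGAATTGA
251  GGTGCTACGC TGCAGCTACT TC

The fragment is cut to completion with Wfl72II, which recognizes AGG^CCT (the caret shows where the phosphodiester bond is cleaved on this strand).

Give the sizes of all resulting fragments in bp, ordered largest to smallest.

The Wfl72II site (AGGCCT) starts at position 156.
Wfl72II cuts after base 3 of each site, so after position 158.
Linear molecule, 1 cut → 2 fragments:
  1–158 → 158 bp
  159–272 → 114 bp
Sorted largest to smallest: 158, 114 bp.

158, 114 bp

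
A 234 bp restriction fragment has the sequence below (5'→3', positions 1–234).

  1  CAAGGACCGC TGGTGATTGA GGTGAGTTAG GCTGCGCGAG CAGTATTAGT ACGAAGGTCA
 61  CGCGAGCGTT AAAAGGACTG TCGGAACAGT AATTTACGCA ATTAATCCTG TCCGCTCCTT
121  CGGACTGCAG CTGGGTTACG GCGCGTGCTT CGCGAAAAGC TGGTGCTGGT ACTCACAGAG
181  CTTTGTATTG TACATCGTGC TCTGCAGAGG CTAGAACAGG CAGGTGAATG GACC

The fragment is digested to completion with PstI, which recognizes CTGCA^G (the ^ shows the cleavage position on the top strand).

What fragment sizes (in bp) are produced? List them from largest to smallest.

PstI sites (CTGCAG) start at positions 125, 202.
PstI cuts after base 5 of each site (before the last base), so after positions 129, 206.
Linear molecule, 2 cuts → 3 fragments:
  1–129 → 129 bp
  130–206 → 77 bp
  207–234 → 28 bp
Sorted largest to smallest: 129, 77, 28 bp.

129, 77, 28 bp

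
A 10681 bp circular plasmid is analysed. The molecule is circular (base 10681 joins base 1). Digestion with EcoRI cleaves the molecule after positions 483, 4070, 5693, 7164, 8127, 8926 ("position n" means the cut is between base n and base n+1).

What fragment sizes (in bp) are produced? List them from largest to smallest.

3587, 2238, 1623, 1471, 963, 799 bp

Circular molecule, 6 cuts → 6 fragments:
  4070 − 483 = 3587 bp
  5693 − 4070 = 1623 bp
  7164 − 5693 = 1471 bp
  8127 − 7164 = 963 bp
  8926 − 8127 = 799 bp
  wrap: 10681 − 8926 + 483 = 2238 bp
Sorted largest to smallest: 3587, 2238, 1623, 1471, 963, 799 bp.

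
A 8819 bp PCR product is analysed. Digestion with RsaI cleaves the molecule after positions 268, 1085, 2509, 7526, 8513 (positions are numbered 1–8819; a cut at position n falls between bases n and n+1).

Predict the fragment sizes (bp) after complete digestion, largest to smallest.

5017, 1424, 987, 817, 306, 268 bp

Linear molecule, 5 cuts → 6 fragments:
  268 − 0 = 268 bp
  1085 − 268 = 817 bp
  2509 − 1085 = 1424 bp
  7526 − 2509 = 5017 bp
  8513 − 7526 = 987 bp
  8819 − 8513 = 306 bp
Sorted largest to smallest: 5017, 1424, 987, 817, 306, 268 bp.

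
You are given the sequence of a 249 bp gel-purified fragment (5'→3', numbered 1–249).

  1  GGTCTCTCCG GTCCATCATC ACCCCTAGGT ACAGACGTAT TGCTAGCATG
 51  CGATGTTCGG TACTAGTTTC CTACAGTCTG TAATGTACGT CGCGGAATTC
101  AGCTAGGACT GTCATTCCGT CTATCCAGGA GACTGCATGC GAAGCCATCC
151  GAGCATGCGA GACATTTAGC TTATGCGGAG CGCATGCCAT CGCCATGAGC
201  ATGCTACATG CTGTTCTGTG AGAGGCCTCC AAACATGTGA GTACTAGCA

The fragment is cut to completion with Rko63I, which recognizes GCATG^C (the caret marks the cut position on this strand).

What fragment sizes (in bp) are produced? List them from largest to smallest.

Rko63I sites (GCATGC) start at positions 46, 135, 153, 182, 199.
Rko63I cuts after base 5 of each site (before the last base), so after positions 50, 139, 157, 186, 203.
Linear molecule, 5 cuts → 6 fragments:
  1–50 → 50 bp
  51–139 → 89 bp
  140–157 → 18 bp
  158–186 → 29 bp
  187–203 → 17 bp
  204–249 → 46 bp
Sorted largest to smallest: 89, 50, 46, 29, 18, 17 bp.

89, 50, 46, 29, 18, 17 bp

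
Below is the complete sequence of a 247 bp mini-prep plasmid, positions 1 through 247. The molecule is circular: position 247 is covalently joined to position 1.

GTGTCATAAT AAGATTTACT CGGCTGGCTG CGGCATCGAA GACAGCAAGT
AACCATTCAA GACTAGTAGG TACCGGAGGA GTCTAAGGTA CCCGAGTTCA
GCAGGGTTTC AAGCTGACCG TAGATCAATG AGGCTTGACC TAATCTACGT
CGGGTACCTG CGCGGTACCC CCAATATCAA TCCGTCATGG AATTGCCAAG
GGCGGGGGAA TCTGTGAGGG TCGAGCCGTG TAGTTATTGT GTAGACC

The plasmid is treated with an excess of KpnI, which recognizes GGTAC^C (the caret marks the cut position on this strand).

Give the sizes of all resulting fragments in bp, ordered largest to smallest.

KpnI sites (GGTACC) start at positions 69, 87, 153, 164.
KpnI cuts after base 5 of each site (before the last base), so after positions 73, 91, 157, 168.
Circular molecule, 4 cuts → 4 fragments:
  74–91 → 18 bp
  92–157 → 66 bp
  158–168 → 11 bp
  169–247 then 1–73 → 79 + 73 = 152 bp
Sorted largest to smallest: 152, 66, 18, 11 bp.

152, 66, 18, 11 bp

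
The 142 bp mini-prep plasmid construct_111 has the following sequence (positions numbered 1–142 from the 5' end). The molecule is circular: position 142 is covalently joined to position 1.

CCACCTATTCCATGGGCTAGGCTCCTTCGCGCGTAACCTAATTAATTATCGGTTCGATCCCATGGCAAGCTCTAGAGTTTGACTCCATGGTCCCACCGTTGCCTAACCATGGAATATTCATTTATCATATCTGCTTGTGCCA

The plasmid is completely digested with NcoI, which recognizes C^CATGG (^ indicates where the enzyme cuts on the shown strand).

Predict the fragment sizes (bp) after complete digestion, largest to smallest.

NcoI sites (CCATGG) start at positions 10, 60, 85, 107.
NcoI cuts after the first base of each site, so after positions 10, 60, 85, 107.
Circular molecule, 4 cuts → 4 fragments:
  11–60 → 50 bp
  61–85 → 25 bp
  86–107 → 22 bp
  108–142 then 1–10 → 35 + 10 = 45 bp
Sorted largest to smallest: 50, 45, 25, 22 bp.

50, 45, 25, 22 bp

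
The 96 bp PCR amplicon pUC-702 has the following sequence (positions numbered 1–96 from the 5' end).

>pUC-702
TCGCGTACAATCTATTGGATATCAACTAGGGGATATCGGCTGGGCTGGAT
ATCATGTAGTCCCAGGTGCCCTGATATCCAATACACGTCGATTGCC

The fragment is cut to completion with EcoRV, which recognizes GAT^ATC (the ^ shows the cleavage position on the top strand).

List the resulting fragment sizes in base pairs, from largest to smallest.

EcoRV sites (GATATC) start at positions 18, 32, 48, 73.
EcoRV cuts after base 3 of each site, so after positions 20, 34, 50, 75.
Linear molecule, 4 cuts → 5 fragments:
  1–20 → 20 bp
  21–34 → 14 bp
  35–50 → 16 bp
  51–75 → 25 bp
  76–96 → 21 bp
Sorted largest to smallest: 25, 21, 20, 16, 14 bp.

25, 21, 20, 16, 14 bp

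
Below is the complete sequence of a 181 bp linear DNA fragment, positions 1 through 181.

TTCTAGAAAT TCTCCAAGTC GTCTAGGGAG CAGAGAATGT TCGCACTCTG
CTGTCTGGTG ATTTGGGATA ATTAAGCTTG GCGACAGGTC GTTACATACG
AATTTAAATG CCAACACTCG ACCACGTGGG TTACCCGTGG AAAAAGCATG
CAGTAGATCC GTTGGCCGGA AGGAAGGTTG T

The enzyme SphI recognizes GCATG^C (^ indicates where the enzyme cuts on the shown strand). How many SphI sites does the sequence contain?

1

GCATGC occurs starting at position 146.
SphI cuts at 1 site.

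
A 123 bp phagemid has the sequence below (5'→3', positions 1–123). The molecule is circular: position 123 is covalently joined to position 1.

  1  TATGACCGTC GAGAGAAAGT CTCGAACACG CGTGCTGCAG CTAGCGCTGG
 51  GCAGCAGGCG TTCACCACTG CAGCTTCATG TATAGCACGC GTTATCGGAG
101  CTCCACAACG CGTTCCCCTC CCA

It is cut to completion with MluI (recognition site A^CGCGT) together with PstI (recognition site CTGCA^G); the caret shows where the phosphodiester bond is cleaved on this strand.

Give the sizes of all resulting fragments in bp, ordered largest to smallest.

43, 33, 21, 15, 11 bp

MluI sites (ACGCGT) start at positions 28, 87, 108.
MluI cuts after the first base of each site, so after positions 28, 87, 108.
PstI sites (CTGCAG) start at positions 35, 68.
PstI cuts after base 5 of each site (before the last base), so after positions 39, 72.
Combined cut positions: 28, 39, 72, 87, 108.
Circular molecule, 5 cuts → 5 fragments:
  29–39 → 11 bp
  40–72 → 33 bp
  73–87 → 15 bp
  88–108 → 21 bp
  109–123 then 1–28 → 15 + 28 = 43 bp
Sorted largest to smallest: 43, 33, 21, 15, 11 bp.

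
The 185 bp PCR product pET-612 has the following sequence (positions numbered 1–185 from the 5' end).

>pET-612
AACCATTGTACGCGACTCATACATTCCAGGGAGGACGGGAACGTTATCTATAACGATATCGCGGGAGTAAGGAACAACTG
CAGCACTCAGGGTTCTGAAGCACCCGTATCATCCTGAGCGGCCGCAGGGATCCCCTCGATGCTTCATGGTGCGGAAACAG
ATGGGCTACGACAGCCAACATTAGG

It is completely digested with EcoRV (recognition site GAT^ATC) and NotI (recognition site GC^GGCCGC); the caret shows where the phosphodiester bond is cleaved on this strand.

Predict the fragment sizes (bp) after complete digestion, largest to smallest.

The EcoRV site (GATATC) starts at position 55.
EcoRV cuts after base 3 of each site, so after position 57.
The NotI site (GCGGCCGC) starts at position 118.
NotI cuts after base 2 of each site, so after position 119.
Combined cut positions: 57, 119.
Linear molecule, 2 cuts → 3 fragments:
  1–57 → 57 bp
  58–119 → 62 bp
  120–185 → 66 bp
Sorted largest to smallest: 66, 62, 57 bp.

66, 62, 57 bp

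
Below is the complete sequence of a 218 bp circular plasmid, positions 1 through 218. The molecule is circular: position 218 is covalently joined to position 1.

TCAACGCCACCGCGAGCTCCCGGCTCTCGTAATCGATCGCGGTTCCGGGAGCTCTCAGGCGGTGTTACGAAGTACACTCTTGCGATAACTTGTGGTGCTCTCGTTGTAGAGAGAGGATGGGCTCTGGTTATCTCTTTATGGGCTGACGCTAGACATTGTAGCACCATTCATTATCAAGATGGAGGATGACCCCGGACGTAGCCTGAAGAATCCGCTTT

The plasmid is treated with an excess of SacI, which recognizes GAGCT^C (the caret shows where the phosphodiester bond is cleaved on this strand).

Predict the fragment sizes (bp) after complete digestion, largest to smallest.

183, 35 bp

SacI sites (GAGCTC) start at positions 14, 49.
SacI cuts after base 5 of each site (before the last base), so after positions 18, 53.
Circular molecule, 2 cuts → 2 fragments:
  19–53 → 35 bp
  54–218 then 1–18 → 165 + 18 = 183 bp
Sorted largest to smallest: 183, 35 bp.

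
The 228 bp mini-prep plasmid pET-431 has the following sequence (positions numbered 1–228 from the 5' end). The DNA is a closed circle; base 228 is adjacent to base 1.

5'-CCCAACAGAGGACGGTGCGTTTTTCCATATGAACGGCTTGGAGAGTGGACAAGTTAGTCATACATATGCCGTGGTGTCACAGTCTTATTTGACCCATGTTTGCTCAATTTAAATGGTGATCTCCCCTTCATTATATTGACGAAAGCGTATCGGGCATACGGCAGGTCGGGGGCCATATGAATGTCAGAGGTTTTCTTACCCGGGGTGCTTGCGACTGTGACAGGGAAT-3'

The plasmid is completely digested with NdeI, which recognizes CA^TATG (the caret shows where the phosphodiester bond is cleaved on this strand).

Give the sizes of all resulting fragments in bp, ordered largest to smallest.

NdeI sites (CATATG) start at positions 26, 63, 174.
NdeI cuts after base 2 of each site, so after positions 27, 64, 175.
Circular molecule, 3 cuts → 3 fragments:
  28–64 → 37 bp
  65–175 → 111 bp
  176–228 then 1–27 → 53 + 27 = 80 bp
Sorted largest to smallest: 111, 80, 37 bp.

111, 80, 37 bp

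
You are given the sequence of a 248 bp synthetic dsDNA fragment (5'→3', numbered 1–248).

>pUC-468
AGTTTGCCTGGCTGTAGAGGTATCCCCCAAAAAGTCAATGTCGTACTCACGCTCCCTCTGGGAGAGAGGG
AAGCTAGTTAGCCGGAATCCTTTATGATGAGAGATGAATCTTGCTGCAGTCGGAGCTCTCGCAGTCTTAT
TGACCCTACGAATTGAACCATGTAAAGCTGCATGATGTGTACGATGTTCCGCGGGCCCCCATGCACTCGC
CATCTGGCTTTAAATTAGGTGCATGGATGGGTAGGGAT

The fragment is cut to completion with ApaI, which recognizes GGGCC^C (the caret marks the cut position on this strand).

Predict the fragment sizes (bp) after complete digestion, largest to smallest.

The ApaI site (GGGCCC) starts at position 193.
ApaI cuts after base 5 of each site (before the last base), so after position 197.
Linear molecule, 1 cut → 2 fragments:
  1–197 → 197 bp
  198–248 → 51 bp
Sorted largest to smallest: 197, 51 bp.

197, 51 bp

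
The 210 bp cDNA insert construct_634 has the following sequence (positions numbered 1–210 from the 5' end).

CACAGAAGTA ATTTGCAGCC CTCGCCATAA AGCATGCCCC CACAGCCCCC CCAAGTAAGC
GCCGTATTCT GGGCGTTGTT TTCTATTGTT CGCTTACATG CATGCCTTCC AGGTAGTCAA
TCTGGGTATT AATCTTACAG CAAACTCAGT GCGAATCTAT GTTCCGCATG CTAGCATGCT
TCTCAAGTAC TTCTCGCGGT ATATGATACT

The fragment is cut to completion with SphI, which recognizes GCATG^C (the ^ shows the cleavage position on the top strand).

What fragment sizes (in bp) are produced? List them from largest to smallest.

SphI sites (GCATGC) start at positions 32, 100, 166, 174.
SphI cuts after base 5 of each site (before the last base), so after positions 36, 104, 170, 178.
Linear molecule, 4 cuts → 5 fragments:
  1–36 → 36 bp
  37–104 → 68 bp
  105–170 → 66 bp
  171–178 → 8 bp
  179–210 → 32 bp
Sorted largest to smallest: 68, 66, 36, 32, 8 bp.

68, 66, 36, 32, 8 bp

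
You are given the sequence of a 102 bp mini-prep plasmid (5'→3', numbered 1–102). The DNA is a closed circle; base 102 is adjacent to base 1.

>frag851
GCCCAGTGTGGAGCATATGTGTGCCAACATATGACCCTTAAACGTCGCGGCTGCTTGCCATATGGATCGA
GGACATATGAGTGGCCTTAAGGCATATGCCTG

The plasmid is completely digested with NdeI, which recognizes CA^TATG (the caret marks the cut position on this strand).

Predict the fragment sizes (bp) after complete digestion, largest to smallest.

NdeI sites (CATATG) start at positions 14, 28, 59, 74, 93.
NdeI cuts after base 2 of each site, so after positions 15, 29, 60, 75, 94.
Circular molecule, 5 cuts → 5 fragments:
  16–29 → 14 bp
  30–60 → 31 bp
  61–75 → 15 bp
  76–94 → 19 bp
  95–102 then 1–15 → 8 + 15 = 23 bp
Sorted largest to smallest: 31, 23, 19, 15, 14 bp.

31, 23, 19, 15, 14 bp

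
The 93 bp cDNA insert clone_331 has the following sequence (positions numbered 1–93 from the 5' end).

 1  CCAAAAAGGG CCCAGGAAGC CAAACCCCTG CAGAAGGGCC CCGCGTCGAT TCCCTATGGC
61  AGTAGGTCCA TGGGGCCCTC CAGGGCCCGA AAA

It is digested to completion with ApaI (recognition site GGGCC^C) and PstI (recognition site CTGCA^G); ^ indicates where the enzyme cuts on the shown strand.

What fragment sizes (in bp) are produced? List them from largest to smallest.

ApaI sites (GGGCCC) start at positions 8, 36, 73, 83.
ApaI cuts after base 5 of each site (before the last base), so after positions 12, 40, 77, 87.
The PstI site (CTGCAG) starts at position 28.
PstI cuts after base 5 of each site (before the last base), so after position 32.
Combined cut positions: 12, 32, 40, 77, 87.
Linear molecule, 5 cuts → 6 fragments:
  1–12 → 12 bp
  13–32 → 20 bp
  33–40 → 8 bp
  41–77 → 37 bp
  78–87 → 10 bp
  88–93 → 6 bp
Sorted largest to smallest: 37, 20, 12, 10, 8, 6 bp.

37, 20, 12, 10, 8, 6 bp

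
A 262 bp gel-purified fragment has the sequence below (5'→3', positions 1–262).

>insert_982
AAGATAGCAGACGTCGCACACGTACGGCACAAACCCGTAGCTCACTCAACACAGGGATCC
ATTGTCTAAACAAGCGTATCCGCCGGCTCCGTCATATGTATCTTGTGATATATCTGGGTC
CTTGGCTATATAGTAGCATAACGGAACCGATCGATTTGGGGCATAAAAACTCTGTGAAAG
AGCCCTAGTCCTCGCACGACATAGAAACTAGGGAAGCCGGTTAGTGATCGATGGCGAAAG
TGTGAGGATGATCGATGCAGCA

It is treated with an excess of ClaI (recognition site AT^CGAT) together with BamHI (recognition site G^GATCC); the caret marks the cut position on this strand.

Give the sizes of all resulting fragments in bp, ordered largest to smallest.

96, 77, 55, 24, 10 bp

ClaI sites (ATCGAT) start at positions 150, 227, 251.
ClaI cuts after base 2 of each site, so after positions 151, 228, 252.
The BamHI site (GGATCC) starts at position 55.
BamHI cuts after the first base of each site, so after position 55.
Combined cut positions: 55, 151, 228, 252.
Linear molecule, 4 cuts → 5 fragments:
  1–55 → 55 bp
  56–151 → 96 bp
  152–228 → 77 bp
  229–252 → 24 bp
  253–262 → 10 bp
Sorted largest to smallest: 96, 77, 55, 24, 10 bp.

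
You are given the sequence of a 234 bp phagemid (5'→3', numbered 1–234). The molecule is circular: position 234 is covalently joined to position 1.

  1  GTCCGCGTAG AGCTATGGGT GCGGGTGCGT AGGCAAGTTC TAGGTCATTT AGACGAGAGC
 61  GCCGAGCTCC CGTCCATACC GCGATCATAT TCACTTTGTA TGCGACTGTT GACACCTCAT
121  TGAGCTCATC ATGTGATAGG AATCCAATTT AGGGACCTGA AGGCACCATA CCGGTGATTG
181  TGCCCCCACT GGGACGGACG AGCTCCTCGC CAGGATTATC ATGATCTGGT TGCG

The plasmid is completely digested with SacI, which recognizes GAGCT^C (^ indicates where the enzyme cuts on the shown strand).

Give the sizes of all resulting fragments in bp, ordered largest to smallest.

SacI sites (GAGCTC) start at positions 64, 122, 200.
SacI cuts after base 5 of each site (before the last base), so after positions 68, 126, 204.
Circular molecule, 3 cuts → 3 fragments:
  69–126 → 58 bp
  127–204 → 78 bp
  205–234 then 1–68 → 30 + 68 = 98 bp
Sorted largest to smallest: 98, 78, 58 bp.

98, 78, 58 bp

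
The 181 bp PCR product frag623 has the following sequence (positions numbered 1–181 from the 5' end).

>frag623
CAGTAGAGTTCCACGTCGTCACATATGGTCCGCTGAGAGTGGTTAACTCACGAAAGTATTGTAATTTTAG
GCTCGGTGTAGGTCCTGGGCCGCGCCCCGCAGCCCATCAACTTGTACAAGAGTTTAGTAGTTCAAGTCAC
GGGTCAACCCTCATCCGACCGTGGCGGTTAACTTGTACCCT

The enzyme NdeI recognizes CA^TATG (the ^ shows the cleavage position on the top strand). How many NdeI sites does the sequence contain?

CATATG occurs starting at position 22.
NdeI cuts at 1 site.

1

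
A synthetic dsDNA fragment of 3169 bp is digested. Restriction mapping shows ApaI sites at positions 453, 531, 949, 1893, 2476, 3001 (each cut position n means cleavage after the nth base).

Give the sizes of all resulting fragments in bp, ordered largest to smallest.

Linear molecule, 6 cuts → 7 fragments:
  453 − 0 = 453 bp
  531 − 453 = 78 bp
  949 − 531 = 418 bp
  1893 − 949 = 944 bp
  2476 − 1893 = 583 bp
  3001 − 2476 = 525 bp
  3169 − 3001 = 168 bp
Sorted largest to smallest: 944, 583, 525, 453, 418, 168, 78 bp.

944, 583, 525, 453, 418, 168, 78 bp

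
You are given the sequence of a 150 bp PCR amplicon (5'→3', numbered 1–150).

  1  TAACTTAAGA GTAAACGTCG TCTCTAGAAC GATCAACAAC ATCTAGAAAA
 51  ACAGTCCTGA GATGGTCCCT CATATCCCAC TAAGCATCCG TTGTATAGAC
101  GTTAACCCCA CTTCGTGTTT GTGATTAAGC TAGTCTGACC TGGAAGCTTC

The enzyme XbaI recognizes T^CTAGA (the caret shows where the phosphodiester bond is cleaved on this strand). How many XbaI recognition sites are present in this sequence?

2

TCTAGA occurs starting at positions 23, 42.
XbaI cuts at 2 sites.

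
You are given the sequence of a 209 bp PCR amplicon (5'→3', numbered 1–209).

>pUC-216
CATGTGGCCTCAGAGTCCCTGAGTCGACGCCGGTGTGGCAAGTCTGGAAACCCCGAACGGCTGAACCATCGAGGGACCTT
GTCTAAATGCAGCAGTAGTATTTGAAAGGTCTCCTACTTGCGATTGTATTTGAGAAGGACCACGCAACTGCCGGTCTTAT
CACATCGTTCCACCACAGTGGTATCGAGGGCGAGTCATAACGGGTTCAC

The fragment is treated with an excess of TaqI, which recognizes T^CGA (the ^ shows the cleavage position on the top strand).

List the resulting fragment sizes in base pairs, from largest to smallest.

TaqI sites (TCGA) start at positions 24, 69, 184.
TaqI cuts after the first base of each site, so after positions 24, 69, 184.
Linear molecule, 3 cuts → 4 fragments:
  1–24 → 24 bp
  25–69 → 45 bp
  70–184 → 115 bp
  185–209 → 25 bp
Sorted largest to smallest: 115, 45, 25, 24 bp.

115, 45, 25, 24 bp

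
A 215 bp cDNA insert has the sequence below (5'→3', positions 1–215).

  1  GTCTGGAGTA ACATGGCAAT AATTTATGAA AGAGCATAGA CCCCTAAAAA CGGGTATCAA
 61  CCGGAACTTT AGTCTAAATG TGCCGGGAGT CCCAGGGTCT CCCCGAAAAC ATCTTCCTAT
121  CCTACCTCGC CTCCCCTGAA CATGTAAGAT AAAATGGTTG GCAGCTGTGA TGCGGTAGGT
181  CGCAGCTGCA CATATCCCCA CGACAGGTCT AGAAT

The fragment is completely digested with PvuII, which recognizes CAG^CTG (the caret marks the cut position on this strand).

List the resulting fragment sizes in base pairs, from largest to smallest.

164, 30, 21 bp

PvuII sites (CAGCTG) start at positions 162, 183.
PvuII cuts after base 3 of each site, so after positions 164, 185.
Linear molecule, 2 cuts → 3 fragments:
  1–164 → 164 bp
  165–185 → 21 bp
  186–215 → 30 bp
Sorted largest to smallest: 164, 30, 21 bp.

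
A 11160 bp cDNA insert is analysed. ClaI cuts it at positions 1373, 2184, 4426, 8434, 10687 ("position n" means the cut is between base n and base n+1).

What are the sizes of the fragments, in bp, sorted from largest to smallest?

4008, 2253, 2242, 1373, 811, 473 bp

Linear molecule, 5 cuts → 6 fragments:
  1373 − 0 = 1373 bp
  2184 − 1373 = 811 bp
  4426 − 2184 = 2242 bp
  8434 − 4426 = 4008 bp
  10687 − 8434 = 2253 bp
  11160 − 10687 = 473 bp
Sorted largest to smallest: 4008, 2253, 2242, 1373, 811, 473 bp.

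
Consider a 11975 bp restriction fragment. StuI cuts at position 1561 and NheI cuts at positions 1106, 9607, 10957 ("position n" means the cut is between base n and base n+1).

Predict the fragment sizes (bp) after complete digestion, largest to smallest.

8046, 1350, 1106, 1018, 455 bp

Combined cut positions (sorted): 1106, 1561, 9607, 10957.
Linear molecule, 4 cuts → 5 fragments:
  1106 − 0 = 1106 bp
  1561 − 1106 = 455 bp
  9607 − 1561 = 8046 bp
  10957 − 9607 = 1350 bp
  11975 − 10957 = 1018 bp
Sorted largest to smallest: 8046, 1350, 1106, 1018, 455 bp.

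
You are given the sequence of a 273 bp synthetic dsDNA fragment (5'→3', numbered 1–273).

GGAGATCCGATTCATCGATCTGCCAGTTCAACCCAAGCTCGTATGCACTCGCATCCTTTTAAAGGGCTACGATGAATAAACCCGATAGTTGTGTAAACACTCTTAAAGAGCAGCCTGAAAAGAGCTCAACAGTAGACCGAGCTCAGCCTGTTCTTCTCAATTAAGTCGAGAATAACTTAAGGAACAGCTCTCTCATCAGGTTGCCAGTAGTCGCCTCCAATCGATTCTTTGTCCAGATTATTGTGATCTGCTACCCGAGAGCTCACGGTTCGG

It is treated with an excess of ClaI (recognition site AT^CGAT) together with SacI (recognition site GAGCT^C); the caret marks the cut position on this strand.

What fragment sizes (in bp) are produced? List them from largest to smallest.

111, 78, 42, 17, 15, 10 bp

ClaI sites (ATCGAT) start at positions 14, 220.
ClaI cuts after base 2 of each site, so after positions 15, 221.
SacI sites (GAGCTC) start at positions 122, 139, 259.
SacI cuts after base 5 of each site (before the last base), so after positions 126, 143, 263.
Combined cut positions: 15, 126, 143, 221, 263.
Linear molecule, 5 cuts → 6 fragments:
  1–15 → 15 bp
  16–126 → 111 bp
  127–143 → 17 bp
  144–221 → 78 bp
  222–263 → 42 bp
  264–273 → 10 bp
Sorted largest to smallest: 111, 78, 42, 17, 15, 10 bp.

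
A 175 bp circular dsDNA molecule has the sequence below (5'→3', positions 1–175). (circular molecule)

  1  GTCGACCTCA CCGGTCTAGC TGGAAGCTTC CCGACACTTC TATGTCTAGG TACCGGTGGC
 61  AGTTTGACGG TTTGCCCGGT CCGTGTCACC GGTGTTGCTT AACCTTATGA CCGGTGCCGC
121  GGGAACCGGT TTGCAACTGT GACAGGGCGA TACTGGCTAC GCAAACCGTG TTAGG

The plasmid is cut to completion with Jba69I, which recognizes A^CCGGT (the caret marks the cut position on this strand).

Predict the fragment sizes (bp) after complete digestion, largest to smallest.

Jba69I sites (ACCGGT) start at positions 10, 52, 88, 110, 125.
Jba69I cuts after the first base of each site, so after positions 10, 52, 88, 110, 125.
Circular molecule, 5 cuts → 5 fragments:
  11–52 → 42 bp
  53–88 → 36 bp
  89–110 → 22 bp
  111–125 → 15 bp
  126–175 then 1–10 → 50 + 10 = 60 bp
Sorted largest to smallest: 60, 42, 36, 22, 15 bp.

60, 42, 36, 22, 15 bp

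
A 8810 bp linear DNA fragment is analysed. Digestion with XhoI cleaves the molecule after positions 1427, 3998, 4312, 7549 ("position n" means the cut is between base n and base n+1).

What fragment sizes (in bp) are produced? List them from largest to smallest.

3237, 2571, 1427, 1261, 314 bp

Linear molecule, 4 cuts → 5 fragments:
  1427 − 0 = 1427 bp
  3998 − 1427 = 2571 bp
  4312 − 3998 = 314 bp
  7549 − 4312 = 3237 bp
  8810 − 7549 = 1261 bp
Sorted largest to smallest: 3237, 2571, 1427, 1261, 314 bp.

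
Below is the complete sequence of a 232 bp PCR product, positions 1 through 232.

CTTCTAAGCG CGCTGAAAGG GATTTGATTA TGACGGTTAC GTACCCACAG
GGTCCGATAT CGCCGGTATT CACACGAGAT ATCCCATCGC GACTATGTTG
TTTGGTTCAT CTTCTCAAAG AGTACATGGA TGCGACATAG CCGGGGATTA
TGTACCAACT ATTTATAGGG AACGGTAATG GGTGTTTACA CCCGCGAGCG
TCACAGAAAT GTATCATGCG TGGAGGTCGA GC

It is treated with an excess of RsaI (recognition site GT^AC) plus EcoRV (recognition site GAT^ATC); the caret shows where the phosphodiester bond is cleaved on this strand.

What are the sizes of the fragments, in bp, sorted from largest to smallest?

RsaI sites (GTAC) start at positions 41, 122, 152.
RsaI cuts after base 2 of each site, so after positions 42, 123, 153.
EcoRV sites (GATATC) start at positions 56, 78.
EcoRV cuts after base 3 of each site, so after positions 58, 80.
Combined cut positions: 42, 58, 80, 123, 153.
Linear molecule, 5 cuts → 6 fragments:
  1–42 → 42 bp
  43–58 → 16 bp
  59–80 → 22 bp
  81–123 → 43 bp
  124–153 → 30 bp
  154–232 → 79 bp
Sorted largest to smallest: 79, 43, 42, 30, 22, 16 bp.

79, 43, 42, 30, 22, 16 bp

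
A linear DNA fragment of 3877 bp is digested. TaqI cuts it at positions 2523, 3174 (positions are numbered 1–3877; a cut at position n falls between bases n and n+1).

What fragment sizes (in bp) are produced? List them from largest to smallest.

Linear molecule, 2 cuts → 3 fragments:
  2523 − 0 = 2523 bp
  3174 − 2523 = 651 bp
  3877 − 3174 = 703 bp
Sorted largest to smallest: 2523, 703, 651 bp.

2523, 703, 651 bp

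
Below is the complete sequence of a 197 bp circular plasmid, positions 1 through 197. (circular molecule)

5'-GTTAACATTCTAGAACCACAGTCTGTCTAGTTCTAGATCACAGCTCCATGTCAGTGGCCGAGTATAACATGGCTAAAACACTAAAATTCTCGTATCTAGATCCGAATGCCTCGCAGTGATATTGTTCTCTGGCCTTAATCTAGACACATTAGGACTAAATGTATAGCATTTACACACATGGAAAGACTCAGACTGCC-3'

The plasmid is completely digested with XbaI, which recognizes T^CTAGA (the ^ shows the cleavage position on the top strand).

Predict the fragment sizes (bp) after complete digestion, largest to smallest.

XbaI sites (TCTAGA) start at positions 9, 32, 95, 139.
XbaI cuts after the first base of each site, so after positions 9, 32, 95, 139.
Circular molecule, 4 cuts → 4 fragments:
  10–32 → 23 bp
  33–95 → 63 bp
  96–139 → 44 bp
  140–197 then 1–9 → 58 + 9 = 67 bp
Sorted largest to smallest: 67, 63, 44, 23 bp.

67, 63, 44, 23 bp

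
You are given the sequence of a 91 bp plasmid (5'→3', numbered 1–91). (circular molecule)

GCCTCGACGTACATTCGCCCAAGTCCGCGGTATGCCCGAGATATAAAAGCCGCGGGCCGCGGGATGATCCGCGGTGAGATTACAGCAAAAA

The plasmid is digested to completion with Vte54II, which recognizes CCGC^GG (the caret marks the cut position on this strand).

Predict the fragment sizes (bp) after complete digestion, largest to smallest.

47, 25, 12, 7 bp

Vte54II sites (CCGCGG) start at positions 25, 50, 57, 69.
Vte54II cuts after base 4 of each site, so after positions 28, 53, 60, 72.
Circular molecule, 4 cuts → 4 fragments:
  29–53 → 25 bp
  54–60 → 7 bp
  61–72 → 12 bp
  73–91 then 1–28 → 19 + 28 = 47 bp
Sorted largest to smallest: 47, 25, 12, 7 bp.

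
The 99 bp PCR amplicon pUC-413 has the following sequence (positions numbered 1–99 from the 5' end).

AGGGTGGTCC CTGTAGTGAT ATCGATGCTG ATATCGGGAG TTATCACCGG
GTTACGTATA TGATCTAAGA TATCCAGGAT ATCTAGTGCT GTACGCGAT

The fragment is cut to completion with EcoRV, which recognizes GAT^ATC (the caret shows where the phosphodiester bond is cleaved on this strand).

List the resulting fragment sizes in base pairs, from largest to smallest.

39, 20, 19, 12, 9 bp

EcoRV sites (GATATC) start at positions 18, 30, 69, 78.
EcoRV cuts after base 3 of each site, so after positions 20, 32, 71, 80.
Linear molecule, 4 cuts → 5 fragments:
  1–20 → 20 bp
  21–32 → 12 bp
  33–71 → 39 bp
  72–80 → 9 bp
  81–99 → 19 bp
Sorted largest to smallest: 39, 20, 19, 12, 9 bp.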